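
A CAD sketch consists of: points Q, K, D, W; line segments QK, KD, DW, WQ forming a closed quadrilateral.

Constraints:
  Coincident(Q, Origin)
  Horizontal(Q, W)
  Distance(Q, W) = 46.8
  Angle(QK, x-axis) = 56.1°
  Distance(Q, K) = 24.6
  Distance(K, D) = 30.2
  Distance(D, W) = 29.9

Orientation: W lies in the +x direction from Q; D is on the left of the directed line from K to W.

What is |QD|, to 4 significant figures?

51.78

Checks: |QW| = 46.80 ✓; |QK| = 24.60 ✓; |KD| = 30.20 ✓; |DW| = 29.90 ✓.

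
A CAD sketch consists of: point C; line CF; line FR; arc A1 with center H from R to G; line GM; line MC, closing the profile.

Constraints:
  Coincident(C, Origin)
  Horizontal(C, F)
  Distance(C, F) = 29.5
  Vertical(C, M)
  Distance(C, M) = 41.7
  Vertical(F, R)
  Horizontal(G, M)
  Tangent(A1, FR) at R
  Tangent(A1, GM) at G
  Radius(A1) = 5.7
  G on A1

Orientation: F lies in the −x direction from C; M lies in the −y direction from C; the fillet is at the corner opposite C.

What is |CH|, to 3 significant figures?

43.2

C is at the origin; CF is horizontal with |CF| = 29.5 and F on the −x side, so F = (-29.5, 0.00). CM is vertical with |CM| = 41.7 and M on the −y side, so M = (0.00, -41.7). The virtual corner opposite C is at (-29.5, -41.7). Tangency of A1 to FR means the radius HR is perpendicular to FR and A1 meets GM tangentially, so HG is at right angles to GM, with radius 5.7, so the center H sits 5.7 in from both sides at H = (-23.8, -36.0). Then |CH| = |H − C| = 43.2.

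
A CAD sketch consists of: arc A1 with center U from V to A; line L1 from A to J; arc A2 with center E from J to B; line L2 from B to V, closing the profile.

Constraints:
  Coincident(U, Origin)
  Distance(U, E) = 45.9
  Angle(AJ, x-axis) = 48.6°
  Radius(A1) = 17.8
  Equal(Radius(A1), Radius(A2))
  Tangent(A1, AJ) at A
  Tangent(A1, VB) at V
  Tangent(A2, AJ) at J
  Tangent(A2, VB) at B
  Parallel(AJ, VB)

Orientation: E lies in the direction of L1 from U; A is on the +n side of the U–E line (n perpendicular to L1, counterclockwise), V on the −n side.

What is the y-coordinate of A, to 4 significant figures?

11.77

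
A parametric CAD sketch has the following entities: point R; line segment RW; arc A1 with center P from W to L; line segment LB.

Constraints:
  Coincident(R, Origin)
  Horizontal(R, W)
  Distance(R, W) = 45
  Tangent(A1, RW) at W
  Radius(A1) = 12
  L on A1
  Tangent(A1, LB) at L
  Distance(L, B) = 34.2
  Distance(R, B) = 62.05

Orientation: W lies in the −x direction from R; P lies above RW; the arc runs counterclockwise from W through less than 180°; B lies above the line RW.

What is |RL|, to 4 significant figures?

36.12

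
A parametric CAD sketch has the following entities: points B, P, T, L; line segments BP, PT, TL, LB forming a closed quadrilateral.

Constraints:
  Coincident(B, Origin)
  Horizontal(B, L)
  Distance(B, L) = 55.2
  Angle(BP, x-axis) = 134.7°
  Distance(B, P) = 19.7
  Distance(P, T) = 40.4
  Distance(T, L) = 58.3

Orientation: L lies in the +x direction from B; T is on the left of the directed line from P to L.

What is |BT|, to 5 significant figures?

44.842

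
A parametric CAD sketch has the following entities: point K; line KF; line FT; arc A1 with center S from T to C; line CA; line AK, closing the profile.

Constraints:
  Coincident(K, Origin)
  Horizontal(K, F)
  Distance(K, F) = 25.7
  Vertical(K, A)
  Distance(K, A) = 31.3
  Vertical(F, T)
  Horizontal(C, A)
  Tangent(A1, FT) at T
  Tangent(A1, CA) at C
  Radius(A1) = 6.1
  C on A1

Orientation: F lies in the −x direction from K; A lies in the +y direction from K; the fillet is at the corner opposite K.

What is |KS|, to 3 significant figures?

31.9

KA is vertical with |KA| = 31.3 and A on the +y side, so A = (0.00, 31.3). The virtual corner opposite K is at (-25.7, 31.3). A1 meets FT tangentially, so ST is at right angles to FT and since A1 is tangent to CA there, SC ⟂ CA, with radius 6.1, so the center S sits 6.1 in from both sides at S = (-19.6, 25.2). Then |KS| = |S − K| = 31.9.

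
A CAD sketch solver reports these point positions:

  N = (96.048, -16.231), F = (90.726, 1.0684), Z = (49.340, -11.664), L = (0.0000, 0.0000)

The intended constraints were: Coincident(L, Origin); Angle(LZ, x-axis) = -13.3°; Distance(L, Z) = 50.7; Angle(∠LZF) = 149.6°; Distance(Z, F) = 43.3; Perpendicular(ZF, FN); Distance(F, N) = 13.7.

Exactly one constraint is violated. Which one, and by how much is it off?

Distance(F, N) = 13.7 — off by 4.40.

L = (0.00, 0.00) ✓; LZ at -13.30° ✓; |LZ| = 50.70 ✓; ∠LZF = 149.6° ✓; |ZF| = 43.30 ✓; ∠(ZF, FN) = 90.00° ✓; |FN| = 18.10 ✗.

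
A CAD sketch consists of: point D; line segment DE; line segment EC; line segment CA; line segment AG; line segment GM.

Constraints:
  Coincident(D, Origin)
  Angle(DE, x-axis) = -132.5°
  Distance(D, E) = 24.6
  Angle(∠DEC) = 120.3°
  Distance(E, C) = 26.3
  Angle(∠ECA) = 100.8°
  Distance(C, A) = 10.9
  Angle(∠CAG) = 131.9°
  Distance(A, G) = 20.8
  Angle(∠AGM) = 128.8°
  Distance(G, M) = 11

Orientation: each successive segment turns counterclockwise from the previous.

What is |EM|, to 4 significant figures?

27.95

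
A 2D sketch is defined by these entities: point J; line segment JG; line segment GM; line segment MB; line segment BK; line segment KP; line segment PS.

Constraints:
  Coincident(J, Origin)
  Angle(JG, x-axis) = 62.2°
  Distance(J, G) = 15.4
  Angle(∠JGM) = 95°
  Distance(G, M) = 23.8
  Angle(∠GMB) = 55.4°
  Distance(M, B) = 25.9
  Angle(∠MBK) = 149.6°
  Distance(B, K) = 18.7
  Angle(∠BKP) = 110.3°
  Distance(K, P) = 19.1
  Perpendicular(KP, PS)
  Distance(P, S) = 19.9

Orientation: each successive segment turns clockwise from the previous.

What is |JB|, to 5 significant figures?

12.026

J is at the origin; JG runs at 62.2° with length 15.4, so G = (7.1824, 13.623). ∠JGM = 95.0° gives GM at -22.800° from the x-axis; with |GM| = 23.8, M = (29.123, 4.3997). ∠GMB = 55.4° gives MB at -147.40° from the x-axis; with |MB| = 25.9, B = (7.3032, -9.5545). Then |JB| = |B − J| = 12.026.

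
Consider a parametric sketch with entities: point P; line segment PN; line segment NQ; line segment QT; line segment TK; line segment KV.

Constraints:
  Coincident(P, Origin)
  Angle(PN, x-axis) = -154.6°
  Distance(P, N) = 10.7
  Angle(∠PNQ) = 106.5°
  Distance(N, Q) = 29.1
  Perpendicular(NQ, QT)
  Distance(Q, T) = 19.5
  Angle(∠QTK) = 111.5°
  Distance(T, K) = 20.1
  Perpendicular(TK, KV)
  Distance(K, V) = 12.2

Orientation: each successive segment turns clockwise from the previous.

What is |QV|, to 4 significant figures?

27.89

P is at the origin; PN runs at -154.6° with length 10.7, so N = (-9.666, -4.590). ∠PNQ = 106.5° gives NQ at 131.9° from the x-axis; with |NQ| = 29.1, Q = (-29.10, 17.07). NQ ⟂ QT, so QT runs at 41.90°; with |QT| = 19.5, T = (-14.59, 30.09). ∠QTK = 111.5° gives TK at -26.60° from the x-axis; with |TK| = 20.1, K = (3.387, 21.09). TK ⟂ KV, so KV runs at -116.6°; with |KV| = 12.2, V = (-2.076, 10.18). Then |QV| = |V − Q| = 27.89.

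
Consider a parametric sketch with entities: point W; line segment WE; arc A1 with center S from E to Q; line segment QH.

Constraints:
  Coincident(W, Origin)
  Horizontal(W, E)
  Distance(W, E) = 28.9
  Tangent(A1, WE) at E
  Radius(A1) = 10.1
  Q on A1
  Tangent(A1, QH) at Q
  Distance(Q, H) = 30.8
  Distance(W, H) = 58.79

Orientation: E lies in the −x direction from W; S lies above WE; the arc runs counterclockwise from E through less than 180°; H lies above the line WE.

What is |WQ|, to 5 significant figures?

28.044

Checks: W.y = 0.00, E.y = 0.00 ✓; |SQ| = 10.10 ✓; ∠(SQ, QH) = 90.00° ✓; |QH| = 30.80 ✓; |WH| = 58.79 ✓.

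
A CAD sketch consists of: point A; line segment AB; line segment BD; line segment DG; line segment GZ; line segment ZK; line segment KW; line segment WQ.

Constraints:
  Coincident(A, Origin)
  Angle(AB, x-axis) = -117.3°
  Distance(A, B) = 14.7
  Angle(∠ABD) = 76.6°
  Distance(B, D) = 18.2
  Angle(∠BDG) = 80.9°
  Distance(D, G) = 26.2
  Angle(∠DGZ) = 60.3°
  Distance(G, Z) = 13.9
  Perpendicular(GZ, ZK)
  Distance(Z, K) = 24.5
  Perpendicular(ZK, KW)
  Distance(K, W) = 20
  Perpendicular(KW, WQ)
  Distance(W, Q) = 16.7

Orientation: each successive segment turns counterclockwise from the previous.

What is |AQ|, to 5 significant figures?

22.327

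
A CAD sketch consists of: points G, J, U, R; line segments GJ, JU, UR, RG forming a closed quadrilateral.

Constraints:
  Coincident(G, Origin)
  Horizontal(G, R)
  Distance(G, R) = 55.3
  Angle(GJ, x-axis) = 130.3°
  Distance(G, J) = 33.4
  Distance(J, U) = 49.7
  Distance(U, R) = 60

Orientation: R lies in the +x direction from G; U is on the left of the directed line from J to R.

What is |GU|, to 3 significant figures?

54.3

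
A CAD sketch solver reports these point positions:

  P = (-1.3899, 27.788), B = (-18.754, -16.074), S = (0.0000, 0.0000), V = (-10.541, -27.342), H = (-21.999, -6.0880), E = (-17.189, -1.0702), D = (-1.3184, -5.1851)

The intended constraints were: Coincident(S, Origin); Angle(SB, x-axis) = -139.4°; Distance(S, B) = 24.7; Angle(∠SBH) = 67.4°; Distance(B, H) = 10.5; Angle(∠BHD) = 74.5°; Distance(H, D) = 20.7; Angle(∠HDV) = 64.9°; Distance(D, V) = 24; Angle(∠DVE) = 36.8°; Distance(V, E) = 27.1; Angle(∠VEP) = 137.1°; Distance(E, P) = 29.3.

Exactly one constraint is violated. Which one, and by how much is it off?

Distance(E, P) = 29.3 — off by 3.60.

S = (0.00, 0.00) ✓; SB at -139.4° ✓; |SB| = 24.70 ✓; ∠SBH = 67.40° ✓; |BH| = 10.50 ✓; ∠BHD = 74.50° ✓; |HD| = 20.70 ✓; ∠HDV = 64.90° ✓; |DV| = 24.00 ✓; ∠DVE = 36.80° ✓; |VE| = 27.10 ✓; ∠VEP = 137.1° ✓; |EP| = 32.90 ✗.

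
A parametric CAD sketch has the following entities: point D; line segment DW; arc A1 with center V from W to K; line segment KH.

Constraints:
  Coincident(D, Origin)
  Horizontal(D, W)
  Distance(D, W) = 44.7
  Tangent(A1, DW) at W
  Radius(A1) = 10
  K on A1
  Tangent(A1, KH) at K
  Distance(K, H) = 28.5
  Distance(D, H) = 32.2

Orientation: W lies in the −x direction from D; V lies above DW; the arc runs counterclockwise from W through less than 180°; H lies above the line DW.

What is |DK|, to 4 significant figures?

37.09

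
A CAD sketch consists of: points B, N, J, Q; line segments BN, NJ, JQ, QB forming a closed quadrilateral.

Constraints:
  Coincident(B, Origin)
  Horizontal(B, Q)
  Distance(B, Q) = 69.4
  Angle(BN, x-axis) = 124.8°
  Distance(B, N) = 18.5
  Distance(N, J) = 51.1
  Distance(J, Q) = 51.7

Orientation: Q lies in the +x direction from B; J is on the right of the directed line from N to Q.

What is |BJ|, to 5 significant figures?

32.788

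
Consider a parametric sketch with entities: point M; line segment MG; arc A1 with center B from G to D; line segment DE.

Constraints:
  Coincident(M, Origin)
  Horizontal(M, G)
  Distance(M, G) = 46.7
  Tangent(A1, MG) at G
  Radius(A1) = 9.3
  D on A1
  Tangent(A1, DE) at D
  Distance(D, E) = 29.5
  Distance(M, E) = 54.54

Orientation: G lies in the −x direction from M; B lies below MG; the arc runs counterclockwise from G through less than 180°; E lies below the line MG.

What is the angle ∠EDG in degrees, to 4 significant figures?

118.2°

Checks: |MG| = 46.70 ✓; |BD| = 9.300 ✓; ∠(BD, DE) = 90.00° ✓; |DE| = 29.50 ✓; |ME| = 54.54 ✓.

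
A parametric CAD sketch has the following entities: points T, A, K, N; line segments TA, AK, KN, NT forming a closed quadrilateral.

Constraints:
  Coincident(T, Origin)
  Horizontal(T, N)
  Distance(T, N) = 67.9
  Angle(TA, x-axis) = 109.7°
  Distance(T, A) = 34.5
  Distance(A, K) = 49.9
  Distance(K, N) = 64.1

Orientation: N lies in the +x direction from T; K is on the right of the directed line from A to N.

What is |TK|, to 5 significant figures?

15.402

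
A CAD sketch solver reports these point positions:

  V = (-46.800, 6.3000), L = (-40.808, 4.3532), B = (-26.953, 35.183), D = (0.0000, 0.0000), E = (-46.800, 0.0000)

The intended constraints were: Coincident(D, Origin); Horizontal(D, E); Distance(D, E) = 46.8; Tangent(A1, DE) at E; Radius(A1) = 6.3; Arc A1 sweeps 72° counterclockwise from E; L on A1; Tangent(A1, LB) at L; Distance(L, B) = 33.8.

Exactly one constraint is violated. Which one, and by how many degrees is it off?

Tangent(A1, LB) at L — off by 6.20°.

D = (0.00, 0.00) ✓; D.y = 0.00, E.y = 0.00 ✓; |DE| = 46.80 ✓; ∠(VE, ED) = 90.00° ✓; |VE| = 6.300 ✓; bearing(V→L) − bearing(V→E) = 72.00° ✓; |VL| = 6.300 ✓; ∠(VL, LB) = 96.20° ✗; |LB| = 33.80 ✓.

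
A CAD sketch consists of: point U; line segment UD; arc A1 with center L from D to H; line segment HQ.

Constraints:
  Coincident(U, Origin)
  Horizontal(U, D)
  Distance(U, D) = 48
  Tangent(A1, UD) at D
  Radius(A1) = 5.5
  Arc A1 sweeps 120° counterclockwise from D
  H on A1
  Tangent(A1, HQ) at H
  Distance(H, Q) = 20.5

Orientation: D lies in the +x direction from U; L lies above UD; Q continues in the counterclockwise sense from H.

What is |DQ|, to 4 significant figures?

26.58

U is at the origin; U and D share the same y with |UD| = 48.0 and D on the +x side, so D = (48.00, 0.000). A1 meets UD tangentially, so LD is at right angles to UD, so L = D + (0, 5.5) = (48.00, 5.500). On A1, D sits at bearing -90° from L; a 120° counterclockwise sweep puts H at bearing 30°, so H = L + 5.5·(cos 30°, sin 30°) = (52.76, 8.250). The tangent condition forces LH to be normal to HQ, so HQ runs along (−sin 30°, cos 30°); with |HQ| = 20.5, Q = (42.51, 26.00). Then |DQ| = |Q − D| = 26.58.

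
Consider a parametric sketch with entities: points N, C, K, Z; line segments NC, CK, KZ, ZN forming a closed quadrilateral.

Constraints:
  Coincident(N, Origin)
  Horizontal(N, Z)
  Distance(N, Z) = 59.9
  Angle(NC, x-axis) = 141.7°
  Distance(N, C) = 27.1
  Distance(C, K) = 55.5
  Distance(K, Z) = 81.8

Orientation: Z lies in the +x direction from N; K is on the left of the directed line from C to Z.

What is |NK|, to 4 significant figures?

64.20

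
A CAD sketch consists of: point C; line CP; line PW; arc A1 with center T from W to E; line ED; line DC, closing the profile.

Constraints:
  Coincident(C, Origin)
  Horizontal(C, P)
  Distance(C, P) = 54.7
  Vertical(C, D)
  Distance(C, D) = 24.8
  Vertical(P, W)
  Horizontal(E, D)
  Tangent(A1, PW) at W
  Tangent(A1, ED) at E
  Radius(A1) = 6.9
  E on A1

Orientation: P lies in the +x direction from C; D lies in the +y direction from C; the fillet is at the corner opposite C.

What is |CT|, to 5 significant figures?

51.042

C is at the origin; CP is horizontal with |CP| = 54.7 and P on the +x side, so P = (54.700, 0.0000). CD is vertical with |CD| = 24.8 and D on the +y side, so D = (0.0000, 24.800). The virtual corner opposite C is at (54.700, 24.800). A1 meets PW tangentially, so TW is at right angles to PW and A1 meets ED tangentially, so TE is at right angles to ED, with radius 6.9, so the center T sits 6.9 in from both sides at T = (47.800, 17.900). Then |CT| = |T − C| = 51.042.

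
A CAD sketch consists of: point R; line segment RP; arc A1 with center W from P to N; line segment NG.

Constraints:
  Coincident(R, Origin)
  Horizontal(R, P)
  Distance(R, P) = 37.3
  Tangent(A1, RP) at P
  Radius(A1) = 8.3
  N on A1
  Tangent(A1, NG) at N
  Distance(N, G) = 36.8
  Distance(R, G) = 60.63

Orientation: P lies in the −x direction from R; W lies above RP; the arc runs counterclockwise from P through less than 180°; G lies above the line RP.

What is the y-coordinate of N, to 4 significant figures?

10.61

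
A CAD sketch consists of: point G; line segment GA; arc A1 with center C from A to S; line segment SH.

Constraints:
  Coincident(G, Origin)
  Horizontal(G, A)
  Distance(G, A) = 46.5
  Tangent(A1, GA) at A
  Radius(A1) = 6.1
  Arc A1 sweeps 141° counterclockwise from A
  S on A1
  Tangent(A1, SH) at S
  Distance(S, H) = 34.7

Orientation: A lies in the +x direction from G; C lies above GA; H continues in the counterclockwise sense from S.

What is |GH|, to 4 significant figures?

40.18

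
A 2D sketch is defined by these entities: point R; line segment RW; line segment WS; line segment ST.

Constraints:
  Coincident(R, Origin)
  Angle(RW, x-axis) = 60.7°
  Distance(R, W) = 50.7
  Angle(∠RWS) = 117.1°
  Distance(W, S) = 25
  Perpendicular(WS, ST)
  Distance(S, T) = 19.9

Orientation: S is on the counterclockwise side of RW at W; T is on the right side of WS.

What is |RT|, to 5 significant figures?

80.887

∠RWS = 117.1°, so WS runs at 60.7° + (180° − 117.1°) = 123.60° from the x-axis; with |WS| = 25.0, S = W + 25.0·(cos 123.60°, sin 123.60°) = (10.977, 65.037). The perpendicularity gives ST at right angles to WS; with |ST| = 19.9 on the right of WS, T = S + 19.9·(0.83292, 0.55339) = (27.552, 76.049). Then |RT| = |T − R| = 80.887.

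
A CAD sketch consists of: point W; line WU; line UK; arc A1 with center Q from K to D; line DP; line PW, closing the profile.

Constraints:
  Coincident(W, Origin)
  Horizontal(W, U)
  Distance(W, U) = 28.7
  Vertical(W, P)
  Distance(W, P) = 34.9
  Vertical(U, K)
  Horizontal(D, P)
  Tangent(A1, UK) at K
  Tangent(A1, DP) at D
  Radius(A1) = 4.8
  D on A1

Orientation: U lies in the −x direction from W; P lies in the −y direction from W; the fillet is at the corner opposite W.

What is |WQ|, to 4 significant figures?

38.43

W is at the origin; WU is horizontal with |WU| = 28.7 and U on the −x side, so U = (-28.70, 0.000). WP is vertical with |WP| = 34.9 and P on the −y side, so P = (0.000, -34.90). The virtual corner opposite W is at (-28.70, -34.90). Tangency of A1 to UK means the radius QK is perpendicular to UK and the tangent condition forces QD to be normal to DP, with radius 4.8, so the center Q sits 4.8 in from both sides at Q = (-23.90, -30.10). Then |WQ| = |Q − W| = 38.43.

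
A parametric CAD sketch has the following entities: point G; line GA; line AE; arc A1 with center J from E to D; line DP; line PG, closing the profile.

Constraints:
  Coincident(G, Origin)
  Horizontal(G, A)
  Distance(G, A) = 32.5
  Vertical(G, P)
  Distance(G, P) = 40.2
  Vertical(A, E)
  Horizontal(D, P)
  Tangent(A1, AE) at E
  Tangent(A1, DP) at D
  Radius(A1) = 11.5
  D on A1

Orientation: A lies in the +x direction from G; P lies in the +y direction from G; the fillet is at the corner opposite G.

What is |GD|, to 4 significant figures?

45.35

The virtual corner opposite G is at (32.50, 40.20). A1 meets AE tangentially, so JE is at right angles to AE and tangency of A1 to DP means the radius JD is perpendicular to DP, with radius 11.5, so the center J sits 11.5 in from both sides at J = (21.00, 28.70). That places the tangent points at E = (32.50, 28.70) on AE and D = (21.00, 40.20) on DP. Then |GD| = |D − G| = 45.35.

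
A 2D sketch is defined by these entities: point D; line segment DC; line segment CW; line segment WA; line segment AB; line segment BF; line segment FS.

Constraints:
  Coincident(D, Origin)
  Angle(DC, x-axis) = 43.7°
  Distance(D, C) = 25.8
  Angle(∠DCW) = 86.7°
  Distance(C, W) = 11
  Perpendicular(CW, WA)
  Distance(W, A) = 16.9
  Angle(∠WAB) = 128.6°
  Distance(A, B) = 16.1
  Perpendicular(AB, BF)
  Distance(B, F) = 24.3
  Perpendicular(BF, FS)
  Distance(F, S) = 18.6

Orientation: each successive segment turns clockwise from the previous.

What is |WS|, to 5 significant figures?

13.702

D is at the origin; DC runs at 43.7° with length 25.8, so C = (18.653, 17.825). ∠DCW = 86.7° gives CW at -49.600° from the x-axis; with |CW| = 11.0, W = (25.782, 9.4478). CW is perpendicular to WA, so WA runs at -139.60°; with |WA| = 16.9, A = (12.912, -1.5054). ∠WAB = 128.6° gives AB at 169.00° from the x-axis; with |AB| = 16.1, B = (-2.8923, 1.5666). AB is perpendicular to BF, so BF runs at 79.000°; with |BF| = 24.3, F = (1.7443, 25.420). The perpendicularity gives FS at right angles to BF, so FS runs at -11.000°; with |FS| = 18.6, S = (20.003, 21.871). Then |WS| = |S − W| = 13.702.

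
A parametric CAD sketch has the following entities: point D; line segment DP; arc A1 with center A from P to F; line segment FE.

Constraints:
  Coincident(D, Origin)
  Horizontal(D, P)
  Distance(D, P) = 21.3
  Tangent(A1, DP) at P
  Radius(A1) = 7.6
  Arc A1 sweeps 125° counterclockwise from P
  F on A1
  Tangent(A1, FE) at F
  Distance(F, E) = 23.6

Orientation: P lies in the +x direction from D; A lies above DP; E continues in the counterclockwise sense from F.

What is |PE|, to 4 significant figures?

32.13

D is at the origin; D and P share the same y with |DP| = 21.3 and P on the +x side, so P = (21.30, 0.000). The tangent condition forces AP to be normal to DP, so A = P + (0, 7.6) = (21.30, 7.600). On A1, P sits at bearing -90° from A; a 125° counterclockwise sweep puts F at bearing 35°, so F = A + 7.6·(cos 35°, sin 35°) = (27.53, 11.96). A1 meets FE tangentially, so AF is at right angles to FE, so FE runs along (−sin 35°, cos 35°); with |FE| = 23.6, E = (13.99, 31.29). Then |PE| = |E − P| = 32.13.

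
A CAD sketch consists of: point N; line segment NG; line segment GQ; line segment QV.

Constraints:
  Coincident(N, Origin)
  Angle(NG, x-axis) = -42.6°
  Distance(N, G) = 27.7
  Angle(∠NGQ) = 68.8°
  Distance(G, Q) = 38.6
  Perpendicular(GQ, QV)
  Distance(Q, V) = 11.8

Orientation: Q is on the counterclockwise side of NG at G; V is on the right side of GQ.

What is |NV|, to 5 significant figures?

47.251

N is at the origin; NG runs at -42.6° with length 27.7, so G = 27.7·(cos -42.6°, sin -42.6°) = (20.390, -18.749). ∠NGQ = 68.8°, so GQ runs at -42.6° + (180° − 68.8°) = 68.600° from the x-axis; with |GQ| = 38.6, Q = G + 38.6·(cos 68.600°, sin 68.600°) = (34.474, 17.189). GQ is perpendicular to QV; with |QV| = 11.8 on the right of GQ, V = Q + 11.8·(0.93106, -0.36488) = (45.461, 12.884). Then |NV| = |V − N| = 47.251.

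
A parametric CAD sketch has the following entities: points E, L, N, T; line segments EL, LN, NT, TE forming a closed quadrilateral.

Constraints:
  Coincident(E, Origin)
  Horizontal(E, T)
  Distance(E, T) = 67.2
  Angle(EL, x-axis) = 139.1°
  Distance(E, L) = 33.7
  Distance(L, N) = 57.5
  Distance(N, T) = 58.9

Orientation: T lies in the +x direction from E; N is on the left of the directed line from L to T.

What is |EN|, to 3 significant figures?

51.8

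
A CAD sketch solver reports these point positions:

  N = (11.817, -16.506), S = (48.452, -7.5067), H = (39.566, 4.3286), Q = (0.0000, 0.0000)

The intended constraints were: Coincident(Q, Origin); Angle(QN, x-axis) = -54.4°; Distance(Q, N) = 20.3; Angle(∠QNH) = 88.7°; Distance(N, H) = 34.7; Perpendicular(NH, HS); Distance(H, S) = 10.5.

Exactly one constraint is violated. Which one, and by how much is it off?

Distance(H, S) = 10.5 — off by 4.30.

Q = (0.00, 0.00) ✓; QN at -54.40° ✓; |QN| = 20.30 ✓; ∠QNH = 88.70° ✓; |NH| = 34.70 ✓; ∠(NH, HS) = 90.00° ✓; |HS| = 14.80 ✗.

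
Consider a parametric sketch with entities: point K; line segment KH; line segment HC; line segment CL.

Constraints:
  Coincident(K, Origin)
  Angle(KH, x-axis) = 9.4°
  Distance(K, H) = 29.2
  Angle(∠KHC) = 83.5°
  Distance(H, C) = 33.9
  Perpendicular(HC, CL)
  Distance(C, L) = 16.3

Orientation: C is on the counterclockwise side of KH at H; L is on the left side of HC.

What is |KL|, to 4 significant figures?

33.13

∠KHC = 83.5°, so HC runs at 9.4° + (180° − 83.5°) = 105.9° from the x-axis; with |HC| = 33.9, C = H + 33.9·(cos 105.9°, sin 105.9°) = (19.52, 37.37). HC ⟂ CL; with |CL| = 16.3 on the left of HC, L = C + 16.3·(-0.9617, -0.2740) = (3.844, 32.91). Then |KL| = |L − K| = 33.13.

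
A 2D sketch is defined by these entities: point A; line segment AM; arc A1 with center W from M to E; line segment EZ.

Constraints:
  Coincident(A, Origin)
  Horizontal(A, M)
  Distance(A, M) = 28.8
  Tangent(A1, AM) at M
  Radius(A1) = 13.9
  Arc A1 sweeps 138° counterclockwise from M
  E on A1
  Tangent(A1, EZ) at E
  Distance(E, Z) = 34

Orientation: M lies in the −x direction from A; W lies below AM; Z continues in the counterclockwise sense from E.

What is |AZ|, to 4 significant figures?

48.70

A is at the origin; AM is horizontal with |AM| = 28.8 and M on the −x side, so M = (-28.80, 0.000). Since A1 is tangent to AM there, WM ⟂ AM, so W = M + (0, -13.9) = (-28.80, -13.90). On A1, M sits at bearing 90° from W; a 138° counterclockwise sweep puts E at bearing 228°, so E = W + 13.9·(cos 228°, sin 228°) = (-38.10, -24.23). The tangent condition forces WE to be normal to EZ, so EZ runs along (−sin 228°, cos 228°); with |EZ| = 34.0, Z = (-12.83, -46.98). Then |AZ| = |Z − A| = 48.70.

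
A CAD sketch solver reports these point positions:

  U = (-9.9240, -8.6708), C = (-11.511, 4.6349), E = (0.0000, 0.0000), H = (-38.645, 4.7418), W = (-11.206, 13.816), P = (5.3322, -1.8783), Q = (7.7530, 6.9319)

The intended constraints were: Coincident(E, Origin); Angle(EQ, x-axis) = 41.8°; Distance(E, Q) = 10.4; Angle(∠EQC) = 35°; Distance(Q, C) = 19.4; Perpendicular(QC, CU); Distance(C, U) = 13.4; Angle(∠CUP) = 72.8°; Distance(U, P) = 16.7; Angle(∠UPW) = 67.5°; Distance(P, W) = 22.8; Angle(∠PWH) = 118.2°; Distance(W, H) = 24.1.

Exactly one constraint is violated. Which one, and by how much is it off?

Distance(W, H) = 24.1 — off by 4.80.

E = (0.00, 0.00) ✓; EQ at 41.80° ✓; |EQ| = 10.40 ✓; ∠EQC = 35.00° ✓; |QC| = 19.40 ✓; ∠(QC, CU) = 90.00° ✓; |CU| = 13.40 ✓; ∠CUP = 72.80° ✓; |UP| = 16.70 ✓; ∠UPW = 67.50° ✓; |PW| = 22.80 ✓; ∠PWH = 118.2° ✓; |WH| = 28.90 ✗.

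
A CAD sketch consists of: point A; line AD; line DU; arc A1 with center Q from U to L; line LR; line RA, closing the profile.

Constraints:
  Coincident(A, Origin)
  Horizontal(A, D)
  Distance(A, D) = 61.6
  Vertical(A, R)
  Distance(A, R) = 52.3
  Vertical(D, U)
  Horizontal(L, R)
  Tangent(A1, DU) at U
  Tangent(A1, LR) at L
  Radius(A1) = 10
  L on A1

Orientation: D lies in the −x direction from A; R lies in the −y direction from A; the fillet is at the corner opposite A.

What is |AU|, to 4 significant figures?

74.73

A is at the origin; AD is horizontal with |AD| = 61.6 and D on the −x side, so D = (-61.60, 0.000). A and R share the same x with |AR| = 52.3 and R on the −y side, so R = (0.000, -52.30). The virtual corner opposite A is at (-61.60, -52.30). The tangent condition forces QU to be normal to DU and A1 meets LR tangentially, so QL is at right angles to LR, with radius 10.0, so the center Q sits 10.0 in from both sides at Q = (-51.60, -42.30). That places the tangent points at U = (-61.60, -42.30) on DU and L = (-51.60, -52.30) on LR. Then |AU| = |U − A| = 74.73.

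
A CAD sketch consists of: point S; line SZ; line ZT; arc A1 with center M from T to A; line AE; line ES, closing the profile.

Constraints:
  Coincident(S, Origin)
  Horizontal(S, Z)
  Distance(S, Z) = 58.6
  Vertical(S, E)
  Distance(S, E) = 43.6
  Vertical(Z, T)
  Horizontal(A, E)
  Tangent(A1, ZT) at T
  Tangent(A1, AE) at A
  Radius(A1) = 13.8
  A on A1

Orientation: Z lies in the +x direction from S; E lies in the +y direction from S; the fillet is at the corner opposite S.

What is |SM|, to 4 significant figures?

53.81

S and E share the same x with |SE| = 43.6 and E on the +y side, so E = (0.000, 43.60). The virtual corner opposite S is at (58.60, 43.60). Tangency of A1 to ZT means the radius MT is perpendicular to ZT and since A1 is tangent to AE there, MA ⟂ AE, with radius 13.8, so the center M sits 13.8 in from both sides at M = (44.80, 29.80). Then |SM| = |M − S| = 53.81.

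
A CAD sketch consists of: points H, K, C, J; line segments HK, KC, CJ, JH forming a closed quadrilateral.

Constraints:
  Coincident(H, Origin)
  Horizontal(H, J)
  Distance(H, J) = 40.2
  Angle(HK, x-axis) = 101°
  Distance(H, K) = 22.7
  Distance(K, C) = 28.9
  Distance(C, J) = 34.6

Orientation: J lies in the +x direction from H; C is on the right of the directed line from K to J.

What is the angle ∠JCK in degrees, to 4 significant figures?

102.9°

H is at the origin; H and J share the same y with |HJ| = 40.2 and J in +x, so J = (40.2, 0). HK runs at 101.0° with |HK| = 22.7, so K = (-4.331, 22.28). C is determined by |KC| = 28.9 and |CJ| = 34.6 together: it lies at the intersection of circle(K, 28.9) and circle(J, 34.6). With |KJ| = 49.80, the foot of the radical line on KJ is 21.26 from K and the perpendicular offset is √(28.9² − 21.26²) = 19.57. Taking the right-of-KJ solution: C = (5.926, -4.736).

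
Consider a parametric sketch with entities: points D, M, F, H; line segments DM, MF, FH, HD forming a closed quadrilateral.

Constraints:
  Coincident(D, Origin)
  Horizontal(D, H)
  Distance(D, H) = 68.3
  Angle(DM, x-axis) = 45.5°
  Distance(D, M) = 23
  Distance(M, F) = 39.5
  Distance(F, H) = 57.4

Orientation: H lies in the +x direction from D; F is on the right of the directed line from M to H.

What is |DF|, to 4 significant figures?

27.95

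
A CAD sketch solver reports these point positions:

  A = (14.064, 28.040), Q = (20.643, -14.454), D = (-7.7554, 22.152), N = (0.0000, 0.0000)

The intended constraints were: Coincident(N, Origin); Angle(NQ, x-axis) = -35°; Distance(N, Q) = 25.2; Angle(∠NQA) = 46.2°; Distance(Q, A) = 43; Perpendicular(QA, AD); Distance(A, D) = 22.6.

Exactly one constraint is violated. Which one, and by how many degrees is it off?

Perpendicular(QA, AD) — off by 6.30°.

N = (0.00, 0.00) ✓; NQ at -35.00° ✓; |NQ| = 25.20 ✓; ∠NQA = 46.20° ✓; |QA| = 43.00 ✓; ∠(QA, AD) = 96.30° ✗; |AD| = 22.60 ✓.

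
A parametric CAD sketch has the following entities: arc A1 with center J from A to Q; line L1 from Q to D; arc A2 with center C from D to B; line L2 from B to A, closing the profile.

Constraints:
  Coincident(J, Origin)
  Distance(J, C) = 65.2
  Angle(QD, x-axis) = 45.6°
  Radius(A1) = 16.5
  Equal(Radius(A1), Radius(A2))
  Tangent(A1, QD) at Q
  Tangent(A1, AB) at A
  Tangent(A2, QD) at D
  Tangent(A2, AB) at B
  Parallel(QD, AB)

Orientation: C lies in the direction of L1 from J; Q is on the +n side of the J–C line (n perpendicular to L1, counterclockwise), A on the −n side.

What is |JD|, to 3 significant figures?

67.3

Tangency of A1 to both parallel lines with radius 16.5 puts Q and A at J ± 16.5·n: Q = (-11.8, 11.5), A = (11.8, -11.5). Equal radii place D and B the same way about C: D = C + 16.5·n = (33.8, 58.1), B = C − 16.5·n = (57.4, 35.0). Then |JD| = |D − J| = 67.3.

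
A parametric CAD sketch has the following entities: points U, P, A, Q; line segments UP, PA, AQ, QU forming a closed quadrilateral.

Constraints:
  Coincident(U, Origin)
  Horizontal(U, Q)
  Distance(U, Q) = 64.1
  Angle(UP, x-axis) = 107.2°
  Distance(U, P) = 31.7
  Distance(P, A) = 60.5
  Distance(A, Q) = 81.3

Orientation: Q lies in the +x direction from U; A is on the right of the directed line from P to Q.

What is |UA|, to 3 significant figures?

32.3

U is at the origin; U and Q share the same y with |UQ| = 64.1 and Q in +x, so Q = (64.1, 0). UP runs at 107.2° with |UP| = 31.7, so P = (-9.37, 30.3). A is determined by |PA| = 60.5 and |AQ| = 81.3 together: it lies at the intersection of circle(P, 60.5) and circle(Q, 81.3). With |PQ| = 79.5, the foot of the radical line on PQ is 21.2 from P and the perpendicular offset is √(60.5² − 21.2²) = 56.7. Taking the right-of-PQ solution: A = (-11.4, -30.2).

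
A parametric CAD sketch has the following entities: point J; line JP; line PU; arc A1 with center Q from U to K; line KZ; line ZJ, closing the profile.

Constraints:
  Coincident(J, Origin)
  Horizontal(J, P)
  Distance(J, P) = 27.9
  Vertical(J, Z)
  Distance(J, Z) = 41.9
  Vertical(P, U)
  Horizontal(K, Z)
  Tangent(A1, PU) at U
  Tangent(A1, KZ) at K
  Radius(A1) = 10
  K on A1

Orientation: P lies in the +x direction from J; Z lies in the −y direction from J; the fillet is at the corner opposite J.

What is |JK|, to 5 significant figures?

45.563

The virtual corner opposite J is at (27.900, -41.900). Since A1 is tangent to PU there, QU ⟂ PU and since A1 is tangent to KZ there, QK ⟂ KZ, with radius 10.0, so the center Q sits 10.0 in from both sides at Q = (17.900, -31.900). That places the tangent points at U = (27.900, -31.900) on PU and K = (17.900, -41.900) on KZ. Then |JK| = |K − J| = 45.563.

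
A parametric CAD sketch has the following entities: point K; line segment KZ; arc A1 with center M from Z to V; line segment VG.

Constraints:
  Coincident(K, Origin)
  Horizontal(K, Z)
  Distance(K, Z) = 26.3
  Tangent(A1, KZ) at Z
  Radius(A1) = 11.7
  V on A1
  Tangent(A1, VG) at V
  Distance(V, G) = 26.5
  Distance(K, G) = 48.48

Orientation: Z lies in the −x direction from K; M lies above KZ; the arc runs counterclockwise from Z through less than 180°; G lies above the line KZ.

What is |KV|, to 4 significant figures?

22.69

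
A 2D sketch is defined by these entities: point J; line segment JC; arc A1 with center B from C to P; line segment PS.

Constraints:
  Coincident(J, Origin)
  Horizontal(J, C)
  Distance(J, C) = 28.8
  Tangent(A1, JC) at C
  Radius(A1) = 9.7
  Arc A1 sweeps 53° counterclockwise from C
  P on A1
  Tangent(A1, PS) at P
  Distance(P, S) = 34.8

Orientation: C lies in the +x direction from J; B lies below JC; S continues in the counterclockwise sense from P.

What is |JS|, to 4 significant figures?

31.66

J is at the origin; J and C share the same y with |JC| = 28.8 and C on the +x side, so C = (28.80, 0.000). Tangency of A1 to JC means the radius BC is perpendicular to JC, so B = C + (0, -9.7) = (28.80, -9.700). On A1, C sits at bearing 90° from B; a 53° counterclockwise sweep puts P at bearing 143°, so P = B + 9.7·(cos 143°, sin 143°) = (21.05, -3.862). Tangency of A1 to PS means the radius BP is perpendicular to PS, so PS runs along (−sin 143°, cos 143°); with |PS| = 34.8, S = (0.1101, -31.65). Then |JS| = |S − J| = 31.66.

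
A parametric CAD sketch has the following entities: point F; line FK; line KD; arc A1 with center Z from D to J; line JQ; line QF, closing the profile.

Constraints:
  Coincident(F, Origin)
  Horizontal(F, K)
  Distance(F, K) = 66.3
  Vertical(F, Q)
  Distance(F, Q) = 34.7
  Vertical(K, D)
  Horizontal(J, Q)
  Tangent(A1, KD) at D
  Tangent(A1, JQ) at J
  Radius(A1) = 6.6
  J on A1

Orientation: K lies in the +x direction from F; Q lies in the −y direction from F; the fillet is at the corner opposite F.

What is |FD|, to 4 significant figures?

72.01

The virtual corner opposite F is at (66.30, -34.70). Tangency of A1 to KD means the radius ZD is perpendicular to KD and the tangent condition forces ZJ to be normal to JQ, with radius 6.6, so the center Z sits 6.6 in from both sides at Z = (59.70, -28.10). That places the tangent points at D = (66.30, -28.10) on KD and J = (59.70, -34.70) on JQ. Then |FD| = |D − F| = 72.01.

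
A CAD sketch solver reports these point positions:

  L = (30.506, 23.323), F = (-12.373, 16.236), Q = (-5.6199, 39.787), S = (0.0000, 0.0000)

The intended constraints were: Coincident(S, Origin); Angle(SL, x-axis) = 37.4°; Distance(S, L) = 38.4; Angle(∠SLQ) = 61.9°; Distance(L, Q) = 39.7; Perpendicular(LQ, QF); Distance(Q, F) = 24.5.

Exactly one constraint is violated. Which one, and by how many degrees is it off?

Perpendicular(LQ, QF) — off by 8.50°.

S = (0.00, 0.00) ✓; SL at 37.40° ✓; |SL| = 38.40 ✓; ∠SLQ = 61.90° ✓; |LQ| = 39.70 ✓; ∠(LQ, QF) = 98.50° ✗; |QF| = 24.50 ✓.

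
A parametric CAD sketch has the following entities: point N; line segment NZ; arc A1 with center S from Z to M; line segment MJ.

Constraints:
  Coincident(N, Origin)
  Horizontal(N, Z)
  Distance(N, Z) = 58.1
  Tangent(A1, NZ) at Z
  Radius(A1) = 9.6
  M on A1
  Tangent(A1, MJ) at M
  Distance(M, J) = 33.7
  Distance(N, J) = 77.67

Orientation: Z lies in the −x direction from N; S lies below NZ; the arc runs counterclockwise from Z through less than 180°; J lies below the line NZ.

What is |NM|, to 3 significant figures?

68.5

Checks: |SM| = 9.600 ✓; ∠(SM, MJ) = 90.00° ✓; |MJ| = 33.70 ✓; |NJ| = 77.67 ✓.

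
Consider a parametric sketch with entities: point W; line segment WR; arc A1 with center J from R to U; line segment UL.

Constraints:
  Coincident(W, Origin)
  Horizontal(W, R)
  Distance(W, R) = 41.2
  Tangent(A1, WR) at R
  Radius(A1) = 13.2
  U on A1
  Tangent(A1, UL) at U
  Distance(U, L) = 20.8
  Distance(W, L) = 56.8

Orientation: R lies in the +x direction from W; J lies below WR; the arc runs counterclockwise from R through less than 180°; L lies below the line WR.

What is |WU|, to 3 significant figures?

36.8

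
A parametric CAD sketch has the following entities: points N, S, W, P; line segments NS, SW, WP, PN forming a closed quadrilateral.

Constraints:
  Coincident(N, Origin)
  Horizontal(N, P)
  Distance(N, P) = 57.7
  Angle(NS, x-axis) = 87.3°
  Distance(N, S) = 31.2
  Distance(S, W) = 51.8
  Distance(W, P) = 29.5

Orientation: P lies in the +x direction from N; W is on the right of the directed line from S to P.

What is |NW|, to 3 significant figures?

32.8

Checks: |SW| = 51.80 ✓; |WP| = 29.50 ✓.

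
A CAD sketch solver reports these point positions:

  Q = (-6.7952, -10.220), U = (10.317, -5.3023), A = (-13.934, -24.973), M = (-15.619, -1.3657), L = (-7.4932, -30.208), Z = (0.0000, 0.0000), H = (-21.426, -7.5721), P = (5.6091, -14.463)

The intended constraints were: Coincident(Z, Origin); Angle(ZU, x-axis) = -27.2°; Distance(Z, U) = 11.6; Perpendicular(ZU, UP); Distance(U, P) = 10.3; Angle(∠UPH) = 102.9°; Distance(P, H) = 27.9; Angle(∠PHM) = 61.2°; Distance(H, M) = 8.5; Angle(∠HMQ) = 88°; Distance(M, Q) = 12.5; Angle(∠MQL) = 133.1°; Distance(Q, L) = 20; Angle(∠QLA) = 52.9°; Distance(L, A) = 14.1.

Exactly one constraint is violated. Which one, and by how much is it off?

Distance(L, A) = 14.1 — off by 5.80.

Z = (0.00, 0.00) ✓; ZU at -27.20° ✓; |ZU| = 11.60 ✓; ∠(ZU, UP) = 90.00° ✓; |UP| = 10.30 ✓; ∠UPH = 102.9° ✓; |PH| = 27.90 ✓; ∠PHM = 61.20° ✓; |HM| = 8.499 ✓; ∠HMQ = 88.00° ✓; |MQ| = 12.50 ✓; ∠MQL = 133.1° ✓; |QL| = 20.00 ✓; ∠QLA = 52.90° ✓; |LA| = 8.300 ✗.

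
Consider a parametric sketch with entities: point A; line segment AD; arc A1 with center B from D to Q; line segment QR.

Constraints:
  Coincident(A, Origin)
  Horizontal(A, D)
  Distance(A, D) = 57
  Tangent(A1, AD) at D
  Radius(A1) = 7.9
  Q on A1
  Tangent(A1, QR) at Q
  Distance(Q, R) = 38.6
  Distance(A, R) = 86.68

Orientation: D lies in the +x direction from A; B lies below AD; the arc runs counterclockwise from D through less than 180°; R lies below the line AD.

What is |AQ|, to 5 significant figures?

52.512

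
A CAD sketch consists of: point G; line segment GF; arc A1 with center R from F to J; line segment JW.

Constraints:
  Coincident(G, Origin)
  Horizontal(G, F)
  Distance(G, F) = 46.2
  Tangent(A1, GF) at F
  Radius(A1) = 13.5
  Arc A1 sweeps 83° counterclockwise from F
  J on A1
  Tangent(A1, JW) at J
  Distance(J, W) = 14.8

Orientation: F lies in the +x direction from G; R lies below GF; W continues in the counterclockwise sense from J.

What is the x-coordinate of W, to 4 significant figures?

31.00

G is at the origin; GF is horizontal with |GF| = 46.2 and F on the +x side, so F = (46.20, 0.000). A1 meets GF tangentially, so RF is at right angles to GF, so R = F + (0, -13.5) = (46.20, -13.50). On A1, F sits at bearing 90° from R; an 83° counterclockwise sweep puts J at bearing 173°, so J = R + 13.5·(cos 173°, sin 173°) = (32.80, -11.85). A1 meets JW tangentially, so RJ is at right angles to JW, so JW runs along (−sin 173°, cos 173°); with |JW| = 14.8, W = (31.00, -26.54). So W.x = 31.00.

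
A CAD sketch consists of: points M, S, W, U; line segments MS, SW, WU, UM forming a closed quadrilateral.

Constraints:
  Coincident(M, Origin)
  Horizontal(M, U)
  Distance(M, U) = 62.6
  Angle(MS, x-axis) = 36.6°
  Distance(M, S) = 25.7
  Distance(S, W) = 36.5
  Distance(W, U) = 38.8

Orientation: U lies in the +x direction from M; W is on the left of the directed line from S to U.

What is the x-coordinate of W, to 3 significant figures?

50.2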